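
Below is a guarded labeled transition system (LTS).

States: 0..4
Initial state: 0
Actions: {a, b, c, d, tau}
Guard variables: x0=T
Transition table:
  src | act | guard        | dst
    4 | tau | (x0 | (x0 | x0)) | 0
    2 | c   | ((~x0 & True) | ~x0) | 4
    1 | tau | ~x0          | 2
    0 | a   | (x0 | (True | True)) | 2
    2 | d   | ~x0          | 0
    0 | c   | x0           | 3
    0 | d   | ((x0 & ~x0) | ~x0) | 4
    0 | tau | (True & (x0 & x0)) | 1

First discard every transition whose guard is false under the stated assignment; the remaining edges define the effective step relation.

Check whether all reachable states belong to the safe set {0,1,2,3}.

Answer: INVARIANT HOLDS

Trace:
Allowed set {0,1,2,3}
R = {0,1,2,3}
  0: ✓
  1: ✓
  2: ✓
  3: ✓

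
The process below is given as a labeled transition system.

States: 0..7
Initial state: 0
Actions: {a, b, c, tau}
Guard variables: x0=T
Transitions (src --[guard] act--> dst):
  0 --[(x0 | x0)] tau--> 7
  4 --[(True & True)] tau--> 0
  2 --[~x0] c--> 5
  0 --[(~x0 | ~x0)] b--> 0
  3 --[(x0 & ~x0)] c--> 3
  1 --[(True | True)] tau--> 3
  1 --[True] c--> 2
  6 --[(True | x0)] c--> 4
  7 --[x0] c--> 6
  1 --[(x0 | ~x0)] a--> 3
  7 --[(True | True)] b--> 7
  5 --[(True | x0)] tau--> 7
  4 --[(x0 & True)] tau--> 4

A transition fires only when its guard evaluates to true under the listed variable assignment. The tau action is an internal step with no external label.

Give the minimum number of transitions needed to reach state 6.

Answer: 2

Trace:
Layered search for 6:
  depth 0: {0}
  depth 1: {7}
  depth 2: {6}
first hit 6 at d=2 via tau·c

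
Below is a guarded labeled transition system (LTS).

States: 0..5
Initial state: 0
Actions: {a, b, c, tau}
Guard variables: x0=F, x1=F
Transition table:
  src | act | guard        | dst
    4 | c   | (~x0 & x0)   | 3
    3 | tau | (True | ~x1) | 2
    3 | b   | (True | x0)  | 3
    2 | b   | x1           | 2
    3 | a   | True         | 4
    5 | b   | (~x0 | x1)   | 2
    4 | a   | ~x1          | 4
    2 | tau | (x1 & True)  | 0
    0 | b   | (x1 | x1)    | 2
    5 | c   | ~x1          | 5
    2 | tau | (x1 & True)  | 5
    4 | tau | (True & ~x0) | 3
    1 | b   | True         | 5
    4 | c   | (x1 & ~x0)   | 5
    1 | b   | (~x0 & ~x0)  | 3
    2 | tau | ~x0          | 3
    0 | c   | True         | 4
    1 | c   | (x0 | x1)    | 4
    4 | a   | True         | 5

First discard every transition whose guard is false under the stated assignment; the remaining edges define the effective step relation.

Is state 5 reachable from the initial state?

Answer: REACHABLE

Analysis:
12 transition(s) survive guard evaluation.
depth 0: {0}
depth 1: {4}  cumulative {0,4}
depth 2: {3,5}  cumulative {0,3,4,5}
depth 3: {2}  cumulative {0,2,3,4,5}
Reachable = {0,2,3,4,5}
witness 5: c·a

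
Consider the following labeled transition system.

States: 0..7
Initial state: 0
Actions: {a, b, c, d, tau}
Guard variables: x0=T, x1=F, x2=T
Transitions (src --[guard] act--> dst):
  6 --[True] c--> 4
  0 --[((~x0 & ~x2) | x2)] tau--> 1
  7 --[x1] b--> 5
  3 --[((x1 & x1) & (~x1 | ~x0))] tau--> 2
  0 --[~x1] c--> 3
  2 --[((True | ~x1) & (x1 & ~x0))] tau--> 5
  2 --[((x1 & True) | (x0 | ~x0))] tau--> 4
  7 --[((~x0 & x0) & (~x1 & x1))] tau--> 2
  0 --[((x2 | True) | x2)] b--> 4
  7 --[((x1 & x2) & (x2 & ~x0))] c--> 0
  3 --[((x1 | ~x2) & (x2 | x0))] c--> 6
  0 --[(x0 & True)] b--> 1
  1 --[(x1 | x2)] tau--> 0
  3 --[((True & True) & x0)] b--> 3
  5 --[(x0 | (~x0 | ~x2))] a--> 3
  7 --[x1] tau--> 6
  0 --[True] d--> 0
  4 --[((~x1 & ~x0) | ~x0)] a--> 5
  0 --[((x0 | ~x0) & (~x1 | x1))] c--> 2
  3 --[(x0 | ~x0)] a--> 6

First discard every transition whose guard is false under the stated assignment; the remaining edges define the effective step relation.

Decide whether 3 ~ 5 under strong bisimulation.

Compute ~ classes (split until stable):
  round 0: {{0,1,2,3,4,5,6,7}}
  round 1: {{0},{1,2},{3},{4,7},{5},{6}}
  round 2: {{0},{1},{2},{3},{4,7},{5},{6}}
7 equivalence class(es) (converged in 3)
class of 3: {3}; class of 5: {5}

Answer: NOT BISIMILAR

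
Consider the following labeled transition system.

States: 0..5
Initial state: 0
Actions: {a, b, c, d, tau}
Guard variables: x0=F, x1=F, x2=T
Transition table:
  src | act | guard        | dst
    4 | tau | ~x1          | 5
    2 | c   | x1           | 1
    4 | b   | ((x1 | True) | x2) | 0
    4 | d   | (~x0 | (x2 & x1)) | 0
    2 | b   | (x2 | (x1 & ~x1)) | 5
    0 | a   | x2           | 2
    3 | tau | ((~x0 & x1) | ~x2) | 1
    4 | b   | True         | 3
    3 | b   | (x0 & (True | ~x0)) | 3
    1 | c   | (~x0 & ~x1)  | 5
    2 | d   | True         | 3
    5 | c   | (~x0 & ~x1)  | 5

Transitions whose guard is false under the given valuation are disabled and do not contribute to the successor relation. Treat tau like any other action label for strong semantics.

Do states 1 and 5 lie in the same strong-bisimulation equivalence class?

Answer: BISIMILAR

Analysis:
Compute ~ classes (split until stable):
  round 0: {{0,1,2,3,4,5}}
  round 1: {{0},{1,5},{2},{3},{4}}
stable after 2 split(s): 5 block(s)
1∈{1,5}, 5∈{1,5}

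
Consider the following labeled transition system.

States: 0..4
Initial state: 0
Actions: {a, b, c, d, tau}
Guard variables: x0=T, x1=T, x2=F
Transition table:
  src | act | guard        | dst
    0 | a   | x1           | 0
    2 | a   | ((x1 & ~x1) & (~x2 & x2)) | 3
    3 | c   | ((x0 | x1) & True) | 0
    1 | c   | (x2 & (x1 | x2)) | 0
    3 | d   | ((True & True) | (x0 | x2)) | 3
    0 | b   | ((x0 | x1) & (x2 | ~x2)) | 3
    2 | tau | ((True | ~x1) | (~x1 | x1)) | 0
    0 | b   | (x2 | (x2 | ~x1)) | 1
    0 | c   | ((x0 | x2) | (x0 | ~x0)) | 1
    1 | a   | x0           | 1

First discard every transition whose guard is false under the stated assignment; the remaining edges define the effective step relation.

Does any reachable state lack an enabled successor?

Reach set: {0,1,3}
  0: a→0  b→3  c→1  [3 exit(s)]
  1: a→1  [1 exit(s)]
  3: c→0  d→3  [2 exit(s)]

Answer: DEADLOCK-FREE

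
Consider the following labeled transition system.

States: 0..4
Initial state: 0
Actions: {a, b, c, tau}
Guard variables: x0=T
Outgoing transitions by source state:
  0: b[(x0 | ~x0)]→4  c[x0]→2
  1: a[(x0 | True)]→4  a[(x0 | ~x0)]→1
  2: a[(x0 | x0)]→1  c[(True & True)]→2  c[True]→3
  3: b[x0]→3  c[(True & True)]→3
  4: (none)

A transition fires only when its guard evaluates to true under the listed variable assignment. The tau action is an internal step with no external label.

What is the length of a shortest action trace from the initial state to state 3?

Answer: 2

Analysis:
BFS to 3:
  Layer 0: {0}
  Layer 1: {2,4}
  Layer 2: {1,3}
first hit 3 at d=2 via c·c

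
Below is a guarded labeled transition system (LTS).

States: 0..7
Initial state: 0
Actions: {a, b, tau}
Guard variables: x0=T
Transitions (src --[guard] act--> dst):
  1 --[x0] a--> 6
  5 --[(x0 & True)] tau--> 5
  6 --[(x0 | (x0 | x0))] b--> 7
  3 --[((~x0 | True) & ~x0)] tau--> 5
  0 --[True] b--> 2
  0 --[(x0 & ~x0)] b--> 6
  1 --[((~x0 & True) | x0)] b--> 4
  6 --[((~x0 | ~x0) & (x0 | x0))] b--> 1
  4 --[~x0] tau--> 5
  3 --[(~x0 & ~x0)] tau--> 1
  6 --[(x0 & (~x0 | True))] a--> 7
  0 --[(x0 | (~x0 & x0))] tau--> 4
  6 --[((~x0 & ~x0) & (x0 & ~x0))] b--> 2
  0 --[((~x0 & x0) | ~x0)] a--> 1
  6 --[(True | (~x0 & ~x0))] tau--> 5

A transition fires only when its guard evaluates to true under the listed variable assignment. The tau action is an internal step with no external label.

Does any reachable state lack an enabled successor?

Reach set: {0,2,4}
  0: b→2  tau→4  [2 out]
  2: ∅  [deadlock]
  4: ∅  [deadlock]
witness 2: b

Answer: DEADLOCK at state 2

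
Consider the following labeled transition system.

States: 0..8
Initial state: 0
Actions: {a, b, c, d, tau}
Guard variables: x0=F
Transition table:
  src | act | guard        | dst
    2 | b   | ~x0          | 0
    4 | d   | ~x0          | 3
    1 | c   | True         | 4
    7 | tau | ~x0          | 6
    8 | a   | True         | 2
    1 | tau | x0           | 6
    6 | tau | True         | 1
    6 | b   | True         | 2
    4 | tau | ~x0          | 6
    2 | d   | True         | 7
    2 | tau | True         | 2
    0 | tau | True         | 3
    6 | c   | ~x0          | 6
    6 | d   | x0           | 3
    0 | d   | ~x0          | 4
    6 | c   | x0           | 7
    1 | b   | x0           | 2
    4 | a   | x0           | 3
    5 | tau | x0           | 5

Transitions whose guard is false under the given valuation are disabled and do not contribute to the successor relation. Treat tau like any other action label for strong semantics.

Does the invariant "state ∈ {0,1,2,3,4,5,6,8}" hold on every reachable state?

Allowed set {0,1,2,3,4,5,6,8}
R = {0,1,2,3,4,6,7}
  0: ✓
  1: ✓
  2: ✓
  3: ✓
  4: ✓
  6: ✓
  7: ✗ unsafe
witness against invariant: d·tau·b·d → 7

Answer: INVARIANT VIOLATED at state 7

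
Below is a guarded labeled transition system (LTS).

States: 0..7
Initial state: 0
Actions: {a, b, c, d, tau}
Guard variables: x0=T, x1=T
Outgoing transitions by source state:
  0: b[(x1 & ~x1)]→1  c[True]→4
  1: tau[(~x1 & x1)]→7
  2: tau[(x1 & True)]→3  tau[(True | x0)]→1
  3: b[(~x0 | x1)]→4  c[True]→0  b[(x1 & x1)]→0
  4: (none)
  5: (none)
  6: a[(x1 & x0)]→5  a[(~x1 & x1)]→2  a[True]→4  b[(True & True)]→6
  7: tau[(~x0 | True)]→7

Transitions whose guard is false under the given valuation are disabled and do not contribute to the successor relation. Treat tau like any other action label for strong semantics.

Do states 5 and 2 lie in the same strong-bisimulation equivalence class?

Answer: NOT BISIMILAR

Working:
Compute ~ classes (split until stable):
  round 0: {{0,1,2,3,4,5,6,7}}
  round 1: {{0},{1,4,5},{2,7},{3},{6}}
  round 2: {{0},{1,4,5},{2},{3},{6},{7}}
Fixed point at round 3; 6 class(es).
class of 5: {1,4,5}; class of 2: {2}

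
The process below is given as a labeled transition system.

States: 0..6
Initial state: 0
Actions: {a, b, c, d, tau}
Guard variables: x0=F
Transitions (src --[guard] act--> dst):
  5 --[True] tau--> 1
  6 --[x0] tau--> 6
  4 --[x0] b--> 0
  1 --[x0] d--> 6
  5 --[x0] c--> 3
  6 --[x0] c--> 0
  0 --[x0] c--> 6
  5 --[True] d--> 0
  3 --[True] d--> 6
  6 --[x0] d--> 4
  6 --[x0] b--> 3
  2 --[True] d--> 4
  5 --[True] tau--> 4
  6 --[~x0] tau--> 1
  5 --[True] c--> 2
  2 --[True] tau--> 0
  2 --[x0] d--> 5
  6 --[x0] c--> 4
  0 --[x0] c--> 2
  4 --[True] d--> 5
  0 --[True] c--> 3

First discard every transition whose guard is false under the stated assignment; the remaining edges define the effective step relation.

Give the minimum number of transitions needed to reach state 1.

Answer: 3

Trace:
Breadth-first toward 1:
  Layer 0: {0}
  Layer 1: {3}
  Layer 2: {6}
  Layer 3: {1}
depth(1)=3, e.g. c·d·tau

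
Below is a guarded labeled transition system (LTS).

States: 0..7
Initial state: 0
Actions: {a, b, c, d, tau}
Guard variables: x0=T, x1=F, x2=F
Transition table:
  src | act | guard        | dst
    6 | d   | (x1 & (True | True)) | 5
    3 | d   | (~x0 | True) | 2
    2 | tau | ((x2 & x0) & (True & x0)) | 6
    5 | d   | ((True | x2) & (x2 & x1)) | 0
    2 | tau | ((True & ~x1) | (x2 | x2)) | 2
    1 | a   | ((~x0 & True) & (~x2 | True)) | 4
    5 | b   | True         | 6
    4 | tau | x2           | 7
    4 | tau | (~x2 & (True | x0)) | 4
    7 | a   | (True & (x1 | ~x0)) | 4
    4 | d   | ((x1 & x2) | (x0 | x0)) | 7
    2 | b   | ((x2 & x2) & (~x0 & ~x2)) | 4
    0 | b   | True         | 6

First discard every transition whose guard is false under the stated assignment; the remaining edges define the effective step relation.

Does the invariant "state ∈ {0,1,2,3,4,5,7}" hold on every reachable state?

Answer: INVARIANT VIOLATED at state 6

Working:
Safe = {0,1,2,3,4,5,7}
Reachable = {0,6}
  0: ✓
  6: ✗ unsafe
reach 6 via b — violates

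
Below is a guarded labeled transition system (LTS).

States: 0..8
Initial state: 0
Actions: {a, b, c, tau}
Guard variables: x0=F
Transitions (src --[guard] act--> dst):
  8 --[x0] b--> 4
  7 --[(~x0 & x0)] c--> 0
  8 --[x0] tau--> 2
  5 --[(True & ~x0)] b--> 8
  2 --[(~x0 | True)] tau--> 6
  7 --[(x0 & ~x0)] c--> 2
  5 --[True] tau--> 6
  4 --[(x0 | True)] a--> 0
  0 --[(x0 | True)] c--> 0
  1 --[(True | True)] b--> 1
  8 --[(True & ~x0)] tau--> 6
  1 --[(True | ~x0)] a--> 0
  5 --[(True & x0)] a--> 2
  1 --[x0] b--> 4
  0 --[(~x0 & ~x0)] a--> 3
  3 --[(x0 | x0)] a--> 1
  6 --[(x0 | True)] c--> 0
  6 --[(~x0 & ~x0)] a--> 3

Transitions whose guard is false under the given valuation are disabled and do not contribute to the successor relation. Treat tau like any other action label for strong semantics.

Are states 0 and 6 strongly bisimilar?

Answer: BISIMILAR

Analysis:
Compute ~ classes (split until stable):
  round 0: {{0,1,2,3,4,5,6,7,8}}
  round 1: {{0,6},{1},{2,8},{3,7},{4},{5}}
6 equivalence class(es) (converged in 2)
class of 0: {0,6}; class of 6: {0,6}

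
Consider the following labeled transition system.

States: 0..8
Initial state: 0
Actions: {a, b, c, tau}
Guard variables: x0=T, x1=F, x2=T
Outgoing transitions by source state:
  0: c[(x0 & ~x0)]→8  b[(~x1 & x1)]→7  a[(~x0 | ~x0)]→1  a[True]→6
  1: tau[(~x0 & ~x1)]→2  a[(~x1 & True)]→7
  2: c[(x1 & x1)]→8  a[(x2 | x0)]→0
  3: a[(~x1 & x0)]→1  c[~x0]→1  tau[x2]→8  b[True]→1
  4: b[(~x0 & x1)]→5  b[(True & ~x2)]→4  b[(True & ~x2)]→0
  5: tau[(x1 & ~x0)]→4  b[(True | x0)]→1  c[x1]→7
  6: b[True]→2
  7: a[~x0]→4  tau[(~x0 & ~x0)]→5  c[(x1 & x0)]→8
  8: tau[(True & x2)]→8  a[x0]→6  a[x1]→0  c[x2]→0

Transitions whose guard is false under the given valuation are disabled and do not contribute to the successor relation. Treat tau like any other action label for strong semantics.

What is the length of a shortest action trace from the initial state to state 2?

Answer: 2

Trace:
BFS to 2:
  Layer 0: {0}
  Layer 1: {6}
  Layer 2: {2}
2 enters at depth 2; path a·b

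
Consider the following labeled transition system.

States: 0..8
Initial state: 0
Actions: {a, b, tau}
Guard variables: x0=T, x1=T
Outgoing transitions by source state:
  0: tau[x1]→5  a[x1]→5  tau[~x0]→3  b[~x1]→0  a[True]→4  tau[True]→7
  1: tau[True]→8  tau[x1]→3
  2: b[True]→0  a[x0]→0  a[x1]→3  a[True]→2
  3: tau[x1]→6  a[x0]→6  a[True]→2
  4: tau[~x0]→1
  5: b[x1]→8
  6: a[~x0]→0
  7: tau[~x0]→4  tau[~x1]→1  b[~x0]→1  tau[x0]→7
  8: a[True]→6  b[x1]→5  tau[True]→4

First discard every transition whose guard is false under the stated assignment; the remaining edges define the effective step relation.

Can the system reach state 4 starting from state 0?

Answer: REACHABLE

Trace:
18 transition(s) survive guard evaluation.
depth 0: {0}
depth 1: {4,5,7}  total {0,4,5,7}
depth 2: {8}  total {0,4,5,7,8}
depth 3: {6}  total {0,4,5,6,7,8}
R = {0,4,5,6,7,8}
trace reaching 4: a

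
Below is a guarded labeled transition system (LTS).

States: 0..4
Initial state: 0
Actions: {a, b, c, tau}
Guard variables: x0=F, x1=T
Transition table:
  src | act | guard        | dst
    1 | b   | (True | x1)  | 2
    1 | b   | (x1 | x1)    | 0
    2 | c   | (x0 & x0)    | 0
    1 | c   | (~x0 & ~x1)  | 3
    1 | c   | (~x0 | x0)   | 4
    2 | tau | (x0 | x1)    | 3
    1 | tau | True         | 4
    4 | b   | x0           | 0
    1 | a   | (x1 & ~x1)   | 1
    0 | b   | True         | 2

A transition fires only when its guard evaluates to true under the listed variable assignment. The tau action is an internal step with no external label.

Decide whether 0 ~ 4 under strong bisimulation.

Refine partition for ~:
  π0 = {{0,1,2,3,4}}
  π1 = {{0},{1},{2},{3,4}}
4 equivalence class(es) (converged in 2)
class of 0: {0}; class of 4: {3,4}

Answer: NOT BISIMILAR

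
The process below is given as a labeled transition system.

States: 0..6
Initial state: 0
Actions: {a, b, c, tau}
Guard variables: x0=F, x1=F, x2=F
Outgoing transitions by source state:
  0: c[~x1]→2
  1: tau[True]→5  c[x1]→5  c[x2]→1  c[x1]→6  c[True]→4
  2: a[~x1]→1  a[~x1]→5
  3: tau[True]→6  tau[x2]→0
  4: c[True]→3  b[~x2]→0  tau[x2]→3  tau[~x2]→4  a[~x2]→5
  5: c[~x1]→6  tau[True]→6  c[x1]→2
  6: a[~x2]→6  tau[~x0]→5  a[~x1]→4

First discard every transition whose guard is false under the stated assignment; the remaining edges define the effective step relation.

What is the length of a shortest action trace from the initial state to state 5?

Answer: 2

Analysis:
Layered search for 5:
  L0 = {0}
  L1 = {2}
  L2 = {1,5}
depth(5)=2, e.g. c·a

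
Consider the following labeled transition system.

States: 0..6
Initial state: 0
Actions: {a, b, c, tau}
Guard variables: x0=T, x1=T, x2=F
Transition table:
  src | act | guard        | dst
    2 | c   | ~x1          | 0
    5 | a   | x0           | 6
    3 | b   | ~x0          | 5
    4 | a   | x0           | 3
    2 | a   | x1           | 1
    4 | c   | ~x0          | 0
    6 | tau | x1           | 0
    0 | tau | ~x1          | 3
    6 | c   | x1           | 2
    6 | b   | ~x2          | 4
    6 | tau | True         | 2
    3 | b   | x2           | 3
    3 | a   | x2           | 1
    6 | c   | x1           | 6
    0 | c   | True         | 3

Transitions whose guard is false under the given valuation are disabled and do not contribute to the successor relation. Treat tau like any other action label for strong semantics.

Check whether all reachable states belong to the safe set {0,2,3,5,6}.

Allowed set {0,2,3,5,6}
Reach set: {0,3}
  0: ✓
  3: ✓

Answer: INVARIANT HOLDS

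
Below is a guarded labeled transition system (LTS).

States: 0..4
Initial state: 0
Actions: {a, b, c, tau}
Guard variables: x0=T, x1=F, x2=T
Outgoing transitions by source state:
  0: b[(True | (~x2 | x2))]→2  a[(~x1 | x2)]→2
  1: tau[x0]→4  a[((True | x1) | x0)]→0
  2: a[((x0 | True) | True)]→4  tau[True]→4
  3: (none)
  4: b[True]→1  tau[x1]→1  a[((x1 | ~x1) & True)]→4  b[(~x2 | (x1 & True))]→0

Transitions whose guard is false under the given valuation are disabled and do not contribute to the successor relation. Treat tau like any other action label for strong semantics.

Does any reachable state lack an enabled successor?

Answer: DEADLOCK-FREE

Trace:
Reach set: {0,1,2,4}
  0: a→2  b→2  [2 exit(s)]
  1: a→0  tau→4  [2 exit(s)]
  2: a→4  tau→4  [2 exit(s)]
  4: a→4  b→1  [2 exit(s)]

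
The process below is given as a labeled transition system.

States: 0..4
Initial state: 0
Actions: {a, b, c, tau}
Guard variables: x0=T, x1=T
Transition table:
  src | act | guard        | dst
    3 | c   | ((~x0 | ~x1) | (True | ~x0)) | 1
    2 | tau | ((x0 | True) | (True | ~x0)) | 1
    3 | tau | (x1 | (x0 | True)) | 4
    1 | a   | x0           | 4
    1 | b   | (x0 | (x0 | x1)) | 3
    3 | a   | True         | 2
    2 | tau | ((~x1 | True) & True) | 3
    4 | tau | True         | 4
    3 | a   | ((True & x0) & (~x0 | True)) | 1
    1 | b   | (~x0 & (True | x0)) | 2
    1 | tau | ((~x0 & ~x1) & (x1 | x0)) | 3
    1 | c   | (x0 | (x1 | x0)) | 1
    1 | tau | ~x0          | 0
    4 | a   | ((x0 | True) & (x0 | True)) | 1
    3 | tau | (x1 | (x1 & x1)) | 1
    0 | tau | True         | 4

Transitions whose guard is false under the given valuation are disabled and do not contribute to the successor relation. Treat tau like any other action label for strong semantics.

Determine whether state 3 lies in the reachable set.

Answer: REACHABLE

Analysis:
Guard filter leaves 13 enabled edge(s).
L0 = {0}
L1 = {4}  now seen {0,4}
L2 = {1}  now seen {0,1,4}
L3 = {3}  now seen {0,1,3,4}
L4 = {2}  now seen {0,1,2,3,4}
R = {0,1,2,3,4}
Path to 3: tau·a·b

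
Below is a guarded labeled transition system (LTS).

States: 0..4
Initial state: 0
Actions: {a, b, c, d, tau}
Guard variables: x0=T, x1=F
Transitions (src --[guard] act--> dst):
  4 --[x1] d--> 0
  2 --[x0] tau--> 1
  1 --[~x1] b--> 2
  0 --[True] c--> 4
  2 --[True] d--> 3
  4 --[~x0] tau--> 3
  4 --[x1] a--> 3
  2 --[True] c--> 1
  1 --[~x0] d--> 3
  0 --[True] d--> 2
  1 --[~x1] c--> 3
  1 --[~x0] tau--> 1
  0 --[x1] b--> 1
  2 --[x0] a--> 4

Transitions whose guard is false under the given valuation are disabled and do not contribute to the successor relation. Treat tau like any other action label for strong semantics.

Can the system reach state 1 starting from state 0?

8 transition(s) survive guard evaluation.
L0 = {0}
L1 = {2,4}  cumulative {0,2,4}
L2 = {1,3}  cumulative {0,1,2,3,4}
R = {0,1,2,3,4}
Path to 1: d·tau

Answer: REACHABLE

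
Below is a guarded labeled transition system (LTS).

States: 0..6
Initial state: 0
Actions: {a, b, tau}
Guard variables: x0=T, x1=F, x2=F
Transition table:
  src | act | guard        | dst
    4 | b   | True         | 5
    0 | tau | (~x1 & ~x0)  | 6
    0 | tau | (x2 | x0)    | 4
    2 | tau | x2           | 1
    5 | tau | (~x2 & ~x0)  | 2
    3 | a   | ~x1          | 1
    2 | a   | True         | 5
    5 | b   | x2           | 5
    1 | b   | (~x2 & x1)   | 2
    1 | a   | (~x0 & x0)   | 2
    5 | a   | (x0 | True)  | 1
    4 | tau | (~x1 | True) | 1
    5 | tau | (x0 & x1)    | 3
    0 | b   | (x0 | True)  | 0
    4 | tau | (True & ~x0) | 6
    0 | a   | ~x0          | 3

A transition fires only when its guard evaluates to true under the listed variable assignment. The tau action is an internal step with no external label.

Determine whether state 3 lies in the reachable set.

Guard filter leaves 7 enabled edge(s).
Layer 0: {0}
Layer 1: {4}  total {0,4}
Layer 2: {1,5}  total {0,1,4,5}
R = {0,1,4,5}

Answer: UNREACHABLE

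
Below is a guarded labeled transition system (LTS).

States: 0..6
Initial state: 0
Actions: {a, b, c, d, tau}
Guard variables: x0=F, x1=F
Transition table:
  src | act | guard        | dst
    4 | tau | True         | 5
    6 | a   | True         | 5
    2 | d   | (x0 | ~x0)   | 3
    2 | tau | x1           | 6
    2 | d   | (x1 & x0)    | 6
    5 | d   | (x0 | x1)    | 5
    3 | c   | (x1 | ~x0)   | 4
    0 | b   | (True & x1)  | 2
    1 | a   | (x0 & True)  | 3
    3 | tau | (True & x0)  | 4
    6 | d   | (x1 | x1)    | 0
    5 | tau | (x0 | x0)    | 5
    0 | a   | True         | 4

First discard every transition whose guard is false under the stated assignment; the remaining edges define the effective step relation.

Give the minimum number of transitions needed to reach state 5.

Breadth-first toward 5:
  depth 0: {0}
  depth 1: {4}
  depth 2: {5}
5 enters at depth 2; path a·tau

Answer: 2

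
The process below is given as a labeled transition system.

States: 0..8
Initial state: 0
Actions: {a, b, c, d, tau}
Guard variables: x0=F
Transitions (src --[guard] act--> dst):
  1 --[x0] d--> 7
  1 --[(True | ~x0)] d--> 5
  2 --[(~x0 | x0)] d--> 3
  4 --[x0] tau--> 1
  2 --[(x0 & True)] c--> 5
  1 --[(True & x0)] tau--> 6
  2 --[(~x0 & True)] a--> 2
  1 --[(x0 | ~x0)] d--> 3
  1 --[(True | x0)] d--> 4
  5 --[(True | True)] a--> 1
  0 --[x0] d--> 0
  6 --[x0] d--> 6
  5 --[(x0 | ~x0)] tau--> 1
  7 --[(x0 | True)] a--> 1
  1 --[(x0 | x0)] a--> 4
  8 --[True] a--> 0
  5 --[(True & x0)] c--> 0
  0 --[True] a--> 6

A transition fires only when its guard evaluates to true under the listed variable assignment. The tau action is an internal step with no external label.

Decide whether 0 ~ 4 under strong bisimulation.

Refine partition for ~:
  π0 = {{0,1,2,3,4,5,6,7,8}}
  π1 = {{0,7,8},{1},{2},{3,4,6},{5}}
  π2 = {{0},{1},{2},{3,4,6},{5},{7},{8}}
Fixed point at round 3; 7 class(es).
[0]={0}  [4]={3,4,6}

Answer: NOT BISIMILAR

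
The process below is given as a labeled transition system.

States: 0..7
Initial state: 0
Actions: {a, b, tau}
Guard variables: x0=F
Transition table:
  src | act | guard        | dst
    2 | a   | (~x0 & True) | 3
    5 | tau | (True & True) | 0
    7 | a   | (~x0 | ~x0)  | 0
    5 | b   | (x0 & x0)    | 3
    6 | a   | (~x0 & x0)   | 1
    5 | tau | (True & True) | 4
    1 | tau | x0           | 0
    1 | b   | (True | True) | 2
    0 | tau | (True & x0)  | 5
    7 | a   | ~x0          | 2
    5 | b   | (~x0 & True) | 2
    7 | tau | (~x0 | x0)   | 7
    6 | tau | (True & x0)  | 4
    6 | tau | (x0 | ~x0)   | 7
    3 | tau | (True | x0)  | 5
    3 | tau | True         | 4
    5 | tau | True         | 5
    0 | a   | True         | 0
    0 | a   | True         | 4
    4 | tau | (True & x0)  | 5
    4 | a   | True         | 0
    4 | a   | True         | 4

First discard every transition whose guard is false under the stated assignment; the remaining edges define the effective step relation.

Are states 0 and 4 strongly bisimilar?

Answer: BISIMILAR

Analysis:
Refine partition for ~:
  π0 = {{0,1,2,3,4,5,6,7}}
  π1 = {{0,2,4},{1},{3,6},{5},{7}}
  π2 = {{0,4},{1},{2},{3},{5},{6},{7}}
Fixed point at round 3; 7 class(es).
0∈{0,4}, 4∈{0,4}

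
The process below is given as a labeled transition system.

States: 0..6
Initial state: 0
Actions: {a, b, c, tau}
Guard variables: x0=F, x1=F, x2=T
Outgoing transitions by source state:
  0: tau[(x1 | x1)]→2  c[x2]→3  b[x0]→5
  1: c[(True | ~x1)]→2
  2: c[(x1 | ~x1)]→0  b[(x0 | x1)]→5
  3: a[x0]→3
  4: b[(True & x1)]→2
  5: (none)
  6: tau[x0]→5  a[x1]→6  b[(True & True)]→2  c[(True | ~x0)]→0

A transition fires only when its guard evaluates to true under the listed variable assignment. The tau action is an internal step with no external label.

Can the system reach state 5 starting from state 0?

Answer: UNREACHABLE

Working:
After dropping false guards: 5 live edges.
L0 = {0}
L1 = {3}  now seen {0,3}
R = {0,3}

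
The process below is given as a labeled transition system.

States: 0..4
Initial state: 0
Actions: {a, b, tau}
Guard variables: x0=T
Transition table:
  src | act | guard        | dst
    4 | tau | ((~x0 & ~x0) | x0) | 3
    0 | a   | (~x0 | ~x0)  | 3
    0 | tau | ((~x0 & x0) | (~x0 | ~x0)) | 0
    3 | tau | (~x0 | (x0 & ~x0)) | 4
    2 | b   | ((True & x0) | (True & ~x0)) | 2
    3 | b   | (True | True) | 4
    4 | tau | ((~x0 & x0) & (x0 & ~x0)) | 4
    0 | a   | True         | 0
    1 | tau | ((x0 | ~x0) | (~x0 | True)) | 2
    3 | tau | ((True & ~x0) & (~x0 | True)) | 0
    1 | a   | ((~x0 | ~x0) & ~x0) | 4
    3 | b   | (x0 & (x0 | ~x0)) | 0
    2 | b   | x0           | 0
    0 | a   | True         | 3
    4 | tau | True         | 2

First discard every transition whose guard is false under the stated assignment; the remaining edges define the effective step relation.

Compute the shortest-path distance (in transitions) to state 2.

Answer: 3

Working:
Breadth-first toward 2:
  L0 = {0}
  L1 = {3}
  L2 = {4}
  L3 = {2}
depth(2)=3, e.g. a·b·tau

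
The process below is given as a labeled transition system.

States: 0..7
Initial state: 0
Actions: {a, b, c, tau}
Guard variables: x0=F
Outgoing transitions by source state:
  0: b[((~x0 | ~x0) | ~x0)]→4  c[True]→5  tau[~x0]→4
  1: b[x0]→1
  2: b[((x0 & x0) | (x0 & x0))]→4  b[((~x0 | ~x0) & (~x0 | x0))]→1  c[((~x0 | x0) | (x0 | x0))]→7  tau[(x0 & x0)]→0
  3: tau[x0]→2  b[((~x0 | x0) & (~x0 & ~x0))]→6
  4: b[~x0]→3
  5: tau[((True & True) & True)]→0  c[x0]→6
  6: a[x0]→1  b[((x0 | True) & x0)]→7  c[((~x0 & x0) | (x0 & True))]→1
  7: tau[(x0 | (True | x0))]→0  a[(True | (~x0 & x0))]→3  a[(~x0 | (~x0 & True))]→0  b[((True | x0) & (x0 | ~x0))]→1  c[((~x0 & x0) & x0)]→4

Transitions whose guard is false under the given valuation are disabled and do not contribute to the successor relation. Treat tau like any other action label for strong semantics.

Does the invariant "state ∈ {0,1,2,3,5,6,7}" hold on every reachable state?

Safe = {0,1,2,3,5,6,7}
R = {0,3,4,5,6}
  0: safe
  3: safe
  4: ✗ unsafe
  5: safe
  6: safe
witness against invariant: b → 4

Answer: INVARIANT VIOLATED at state 4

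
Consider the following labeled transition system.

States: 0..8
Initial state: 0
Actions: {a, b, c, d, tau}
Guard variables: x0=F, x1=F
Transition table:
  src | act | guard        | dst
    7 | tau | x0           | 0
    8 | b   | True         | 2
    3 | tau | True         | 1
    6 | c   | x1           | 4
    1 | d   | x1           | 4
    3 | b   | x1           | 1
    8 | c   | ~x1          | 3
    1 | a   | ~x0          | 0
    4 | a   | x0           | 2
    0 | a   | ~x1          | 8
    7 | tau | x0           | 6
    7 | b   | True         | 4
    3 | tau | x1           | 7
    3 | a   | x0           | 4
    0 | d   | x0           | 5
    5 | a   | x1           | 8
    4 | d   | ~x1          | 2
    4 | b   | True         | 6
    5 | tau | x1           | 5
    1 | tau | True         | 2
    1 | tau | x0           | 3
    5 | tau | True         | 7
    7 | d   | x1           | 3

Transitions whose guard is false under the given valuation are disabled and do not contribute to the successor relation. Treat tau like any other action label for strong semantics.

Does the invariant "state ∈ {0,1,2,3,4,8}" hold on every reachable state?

Safe = {0,1,2,3,4,8}
R = {0,1,2,3,8}
  0: safe
  1: safe
  2: safe
  3: safe
  8: safe

Answer: INVARIANT HOLDS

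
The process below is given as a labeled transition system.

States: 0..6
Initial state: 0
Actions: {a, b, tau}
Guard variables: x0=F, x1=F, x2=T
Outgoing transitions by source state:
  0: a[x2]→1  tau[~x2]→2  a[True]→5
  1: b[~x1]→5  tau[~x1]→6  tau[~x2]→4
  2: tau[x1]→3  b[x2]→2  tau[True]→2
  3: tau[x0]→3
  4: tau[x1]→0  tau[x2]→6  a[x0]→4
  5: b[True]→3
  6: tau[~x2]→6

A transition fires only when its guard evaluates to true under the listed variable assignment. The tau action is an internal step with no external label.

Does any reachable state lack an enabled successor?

Answer: DEADLOCK at state 3

Analysis:
R = {0,1,3,5,6}
  0: a→1  a→5  [2 out]
  1: b→5  tau→6  [2 out]
  3: ∅  [deadlock]
  5: b→3  [1 out]
  6: ∅  [deadlock]
trace reaching 3: a·b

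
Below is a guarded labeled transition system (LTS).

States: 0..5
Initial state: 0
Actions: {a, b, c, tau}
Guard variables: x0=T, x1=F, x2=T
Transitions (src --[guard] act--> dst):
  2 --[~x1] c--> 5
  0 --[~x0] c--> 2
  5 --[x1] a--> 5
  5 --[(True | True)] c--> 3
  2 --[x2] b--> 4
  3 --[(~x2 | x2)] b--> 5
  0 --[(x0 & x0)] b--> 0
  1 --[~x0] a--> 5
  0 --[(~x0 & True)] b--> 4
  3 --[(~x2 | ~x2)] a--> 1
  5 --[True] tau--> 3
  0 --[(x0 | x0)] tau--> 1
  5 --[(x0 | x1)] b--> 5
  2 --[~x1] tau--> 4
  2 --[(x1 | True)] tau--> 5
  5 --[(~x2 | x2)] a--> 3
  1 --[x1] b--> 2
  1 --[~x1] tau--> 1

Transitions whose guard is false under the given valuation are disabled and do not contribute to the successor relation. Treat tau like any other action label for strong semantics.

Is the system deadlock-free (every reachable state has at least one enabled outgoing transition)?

R = {0,1}
  0: b→0  tau→1  [2 exit(s)]
  1: tau→1  [1 exit(s)]

Answer: DEADLOCK-FREE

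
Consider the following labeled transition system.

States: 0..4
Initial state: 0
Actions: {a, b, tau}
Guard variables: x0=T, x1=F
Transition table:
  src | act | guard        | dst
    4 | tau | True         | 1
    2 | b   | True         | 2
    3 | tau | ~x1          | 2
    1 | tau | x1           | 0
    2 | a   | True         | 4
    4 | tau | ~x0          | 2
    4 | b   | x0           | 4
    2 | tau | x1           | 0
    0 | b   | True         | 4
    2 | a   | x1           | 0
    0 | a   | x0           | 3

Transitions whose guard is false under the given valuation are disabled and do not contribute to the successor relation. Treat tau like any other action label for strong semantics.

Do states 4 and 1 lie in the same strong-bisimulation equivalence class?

Bisimulation quotient by refinement:
  round 0: {{0,1,2,3,4}}
  round 1: {{0,2},{1},{3},{4}}
  round 2: {{0},{1},{2},{3},{4}}
5 equivalence class(es) (converged in 3)
[4]={4}  [1]={1}

Answer: NOT BISIMILAR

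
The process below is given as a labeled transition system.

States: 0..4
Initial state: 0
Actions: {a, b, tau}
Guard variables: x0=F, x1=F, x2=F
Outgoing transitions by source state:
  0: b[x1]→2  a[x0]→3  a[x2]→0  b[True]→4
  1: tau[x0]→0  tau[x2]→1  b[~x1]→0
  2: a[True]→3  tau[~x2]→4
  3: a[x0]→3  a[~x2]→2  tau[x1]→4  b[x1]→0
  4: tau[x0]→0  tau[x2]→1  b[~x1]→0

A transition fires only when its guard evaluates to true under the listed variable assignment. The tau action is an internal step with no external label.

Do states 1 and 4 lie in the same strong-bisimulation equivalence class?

Refine partition for ~:
  round 0: {{0,1,2,3,4}}
  round 1: {{0,1,4},{2},{3}}
3 equivalence class(es) (converged in 2)
1∈{0,1,4}, 4∈{0,1,4}

Answer: BISIMILAR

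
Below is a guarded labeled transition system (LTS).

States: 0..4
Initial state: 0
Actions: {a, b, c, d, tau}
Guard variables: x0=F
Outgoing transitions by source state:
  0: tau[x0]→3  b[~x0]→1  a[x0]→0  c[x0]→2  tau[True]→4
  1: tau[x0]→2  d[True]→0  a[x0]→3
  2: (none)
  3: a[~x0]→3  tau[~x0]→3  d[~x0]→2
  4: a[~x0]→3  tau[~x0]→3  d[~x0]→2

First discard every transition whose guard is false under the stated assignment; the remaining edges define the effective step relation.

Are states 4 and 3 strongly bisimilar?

Answer: BISIMILAR

Trace:
Compute ~ classes (split until stable):
  π0 = {{0,1,2,3,4}}
  π1 = {{0},{1},{2},{3,4}}
Fixed point at round 2; 4 class(es).
[4]={3,4}  [3]={3,4}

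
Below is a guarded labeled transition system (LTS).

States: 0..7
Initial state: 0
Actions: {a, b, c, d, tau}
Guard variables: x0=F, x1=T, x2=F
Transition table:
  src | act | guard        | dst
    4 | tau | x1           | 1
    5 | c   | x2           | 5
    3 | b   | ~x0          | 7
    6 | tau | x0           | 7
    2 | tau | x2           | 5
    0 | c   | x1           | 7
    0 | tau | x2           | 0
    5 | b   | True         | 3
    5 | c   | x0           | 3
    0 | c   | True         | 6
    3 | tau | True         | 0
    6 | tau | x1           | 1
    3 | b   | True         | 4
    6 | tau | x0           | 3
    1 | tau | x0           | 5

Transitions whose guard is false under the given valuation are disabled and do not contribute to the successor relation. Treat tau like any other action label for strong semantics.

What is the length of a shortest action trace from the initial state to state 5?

Breadth-first toward 5:
  L0 = {0}
  L1 = {6,7}
  L2 = {1}
5 never appears.

Answer: UNREACHABLE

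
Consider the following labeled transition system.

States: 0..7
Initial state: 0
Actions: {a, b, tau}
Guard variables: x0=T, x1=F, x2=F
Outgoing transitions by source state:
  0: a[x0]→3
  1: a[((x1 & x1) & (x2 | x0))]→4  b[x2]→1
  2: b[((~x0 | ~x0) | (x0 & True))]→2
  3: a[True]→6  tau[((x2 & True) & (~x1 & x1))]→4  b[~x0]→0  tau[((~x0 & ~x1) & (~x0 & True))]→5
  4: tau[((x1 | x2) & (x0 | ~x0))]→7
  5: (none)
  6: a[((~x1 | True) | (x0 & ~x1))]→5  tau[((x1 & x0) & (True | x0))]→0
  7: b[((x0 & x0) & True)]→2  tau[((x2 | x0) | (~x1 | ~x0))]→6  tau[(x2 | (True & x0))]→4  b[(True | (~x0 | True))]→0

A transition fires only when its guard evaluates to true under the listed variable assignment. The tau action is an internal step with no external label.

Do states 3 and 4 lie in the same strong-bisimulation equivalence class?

Refine partition for ~:
  π0 = {{0,1,2,3,4,5,6,7}}
  π1 = {{0,3,6},{1,4,5},{2},{7}}
  π2 = {{0,3},{1,4,5},{2},{6},{7}}
  π3 = {{0},{1,4,5},{2},{3},{6},{7}}
6 equivalence class(es) (converged in 4)
[3]={3}  [4]={1,4,5}

Answer: NOT BISIMILAR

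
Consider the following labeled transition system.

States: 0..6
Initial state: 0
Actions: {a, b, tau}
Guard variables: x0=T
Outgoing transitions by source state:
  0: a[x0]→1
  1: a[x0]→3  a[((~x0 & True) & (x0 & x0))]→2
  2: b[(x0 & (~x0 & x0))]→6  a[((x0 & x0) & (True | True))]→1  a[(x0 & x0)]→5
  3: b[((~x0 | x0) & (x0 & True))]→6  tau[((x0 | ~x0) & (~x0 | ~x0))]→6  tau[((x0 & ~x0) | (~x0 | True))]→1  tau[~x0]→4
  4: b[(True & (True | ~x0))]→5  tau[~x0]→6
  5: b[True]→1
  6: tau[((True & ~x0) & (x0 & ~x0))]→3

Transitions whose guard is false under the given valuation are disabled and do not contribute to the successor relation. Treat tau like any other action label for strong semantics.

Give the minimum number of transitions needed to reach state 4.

Answer: UNREACHABLE

Working:
BFS to 4:
  Layer 0: {0}
  Layer 1: {1}
  Layer 2: {3}
  Layer 3: {6}
4 never appears.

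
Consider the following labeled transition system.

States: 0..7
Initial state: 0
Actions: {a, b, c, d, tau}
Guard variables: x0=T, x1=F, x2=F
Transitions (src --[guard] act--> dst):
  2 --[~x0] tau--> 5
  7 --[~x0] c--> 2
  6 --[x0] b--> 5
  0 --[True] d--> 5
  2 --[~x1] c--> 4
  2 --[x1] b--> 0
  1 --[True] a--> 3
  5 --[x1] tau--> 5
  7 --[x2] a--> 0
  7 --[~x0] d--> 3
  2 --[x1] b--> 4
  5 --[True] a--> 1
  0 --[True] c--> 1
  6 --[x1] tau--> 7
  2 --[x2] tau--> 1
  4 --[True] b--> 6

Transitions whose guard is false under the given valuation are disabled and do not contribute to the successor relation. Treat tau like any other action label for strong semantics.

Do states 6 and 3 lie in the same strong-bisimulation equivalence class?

Compute ~ classes (split until stable):
  P[0] = {{0,1,2,3,4,5,6,7}}
  P[1] = {{0},{1,5},{2},{3,7},{4,6}}
  P[2] = {{0},{1},{2},{3,7},{4},{5},{6}}
Fixed point at round 3; 7 class(es).
[6]={6}  [3]={3,7}

Answer: NOT BISIMILAR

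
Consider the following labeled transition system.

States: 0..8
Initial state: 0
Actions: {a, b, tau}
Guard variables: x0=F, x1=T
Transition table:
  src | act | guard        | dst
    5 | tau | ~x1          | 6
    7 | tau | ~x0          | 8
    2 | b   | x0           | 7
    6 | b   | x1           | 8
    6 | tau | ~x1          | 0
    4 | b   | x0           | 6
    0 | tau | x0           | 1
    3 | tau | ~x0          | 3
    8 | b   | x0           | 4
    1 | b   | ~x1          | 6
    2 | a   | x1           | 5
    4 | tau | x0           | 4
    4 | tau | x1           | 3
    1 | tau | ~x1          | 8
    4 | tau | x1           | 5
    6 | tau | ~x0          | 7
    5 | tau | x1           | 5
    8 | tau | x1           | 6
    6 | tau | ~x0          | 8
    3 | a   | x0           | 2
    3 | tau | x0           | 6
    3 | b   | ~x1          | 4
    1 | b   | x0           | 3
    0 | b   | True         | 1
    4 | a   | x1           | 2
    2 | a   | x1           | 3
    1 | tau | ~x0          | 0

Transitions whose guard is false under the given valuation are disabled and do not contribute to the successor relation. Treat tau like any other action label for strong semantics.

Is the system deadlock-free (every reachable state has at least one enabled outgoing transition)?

Answer: DEADLOCK-FREE

Trace:
R = {0,1}
  0: b→1  [1 exit(s)]
  1: tau→0  [1 exit(s)]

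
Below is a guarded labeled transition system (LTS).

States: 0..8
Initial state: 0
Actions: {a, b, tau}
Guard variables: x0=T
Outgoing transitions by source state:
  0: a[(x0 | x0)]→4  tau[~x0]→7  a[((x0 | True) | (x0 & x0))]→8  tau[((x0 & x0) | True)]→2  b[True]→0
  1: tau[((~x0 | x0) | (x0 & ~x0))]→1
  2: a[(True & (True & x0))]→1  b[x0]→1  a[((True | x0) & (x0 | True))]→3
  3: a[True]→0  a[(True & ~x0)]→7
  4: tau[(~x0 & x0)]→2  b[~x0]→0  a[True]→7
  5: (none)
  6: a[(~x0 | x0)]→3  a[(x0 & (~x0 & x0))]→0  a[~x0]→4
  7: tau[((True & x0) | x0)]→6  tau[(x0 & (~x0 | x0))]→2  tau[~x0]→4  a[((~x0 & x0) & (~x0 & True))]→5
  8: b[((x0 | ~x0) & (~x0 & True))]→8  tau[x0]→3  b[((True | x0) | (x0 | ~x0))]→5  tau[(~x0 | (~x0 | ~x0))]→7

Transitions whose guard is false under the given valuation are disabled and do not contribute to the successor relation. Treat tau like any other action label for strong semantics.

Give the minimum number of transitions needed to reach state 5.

BFS to 5:
  L0 = {0}
  L1 = {2,4,8}
  L2 = {1,3,5,7}
first hit 5 at d=2 via a·b

Answer: 2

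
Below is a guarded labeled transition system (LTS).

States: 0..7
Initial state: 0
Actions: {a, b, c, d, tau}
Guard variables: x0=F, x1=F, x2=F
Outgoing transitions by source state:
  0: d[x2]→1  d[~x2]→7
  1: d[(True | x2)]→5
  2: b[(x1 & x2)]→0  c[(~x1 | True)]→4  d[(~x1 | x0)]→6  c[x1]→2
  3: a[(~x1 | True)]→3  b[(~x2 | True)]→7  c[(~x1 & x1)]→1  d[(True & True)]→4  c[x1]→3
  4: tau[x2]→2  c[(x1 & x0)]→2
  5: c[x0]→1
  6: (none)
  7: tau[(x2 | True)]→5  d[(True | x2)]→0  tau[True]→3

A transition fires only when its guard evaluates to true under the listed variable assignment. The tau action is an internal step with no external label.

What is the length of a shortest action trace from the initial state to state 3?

Answer: 2

Working:
Breadth-first toward 3:
  depth 0: {0}
  depth 1: {7}
  depth 2: {3,5}
3 enters at depth 2; path d·tau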